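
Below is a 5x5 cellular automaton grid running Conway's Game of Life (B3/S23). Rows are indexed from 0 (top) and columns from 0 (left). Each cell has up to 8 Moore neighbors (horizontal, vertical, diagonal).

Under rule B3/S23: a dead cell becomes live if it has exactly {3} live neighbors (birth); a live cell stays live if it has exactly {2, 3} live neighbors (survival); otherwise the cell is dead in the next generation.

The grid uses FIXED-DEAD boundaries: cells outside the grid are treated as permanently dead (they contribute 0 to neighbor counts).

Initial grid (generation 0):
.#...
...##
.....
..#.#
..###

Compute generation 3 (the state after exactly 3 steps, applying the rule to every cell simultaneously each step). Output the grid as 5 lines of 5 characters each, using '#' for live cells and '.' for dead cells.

Simulating step by step:
Generation 0 (given above): 8 live cells
Generation 1: 5 live cells
.....
.....
....#
..#.#
..#.#
Generation 2: 2 live cells
.....
.....
...#.
....#
.....
Generation 3: 0 live cells
(generation 3 grid is the final answer)

Answer: .....
.....
.....
.....
.....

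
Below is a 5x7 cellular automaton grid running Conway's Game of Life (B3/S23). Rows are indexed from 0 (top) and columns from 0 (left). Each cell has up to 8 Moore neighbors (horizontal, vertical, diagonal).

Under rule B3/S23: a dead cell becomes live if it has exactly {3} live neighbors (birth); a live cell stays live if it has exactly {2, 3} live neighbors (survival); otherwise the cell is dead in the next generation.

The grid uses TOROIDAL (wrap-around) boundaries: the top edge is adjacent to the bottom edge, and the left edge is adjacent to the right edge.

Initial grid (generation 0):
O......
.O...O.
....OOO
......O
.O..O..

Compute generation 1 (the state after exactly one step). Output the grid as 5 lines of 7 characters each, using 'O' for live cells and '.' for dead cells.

Answer: OO.....
O...OO.
O...O.O
O...O.O
O......

Derivation:
Simulating step by step:
Generation 0 (given above): 9 live cells
Generation 1: 12 live cells
(generation 1 grid is the final answer)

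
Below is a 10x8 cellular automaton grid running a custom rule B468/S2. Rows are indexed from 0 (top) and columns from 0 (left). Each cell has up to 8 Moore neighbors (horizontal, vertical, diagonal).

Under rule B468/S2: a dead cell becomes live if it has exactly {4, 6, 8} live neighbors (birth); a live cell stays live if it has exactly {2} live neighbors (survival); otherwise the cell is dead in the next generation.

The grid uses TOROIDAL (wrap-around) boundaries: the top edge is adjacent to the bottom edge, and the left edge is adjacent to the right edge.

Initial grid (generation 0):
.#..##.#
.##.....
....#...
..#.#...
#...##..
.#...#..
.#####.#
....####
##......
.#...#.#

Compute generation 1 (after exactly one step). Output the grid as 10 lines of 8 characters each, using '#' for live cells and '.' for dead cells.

Answer: ..#.###.
.##.....
...#....
...#.#..
........
#.###.#.
##....##
.###....
.#...#.#
#....###

Derivation:
Simulating step by step:
Generation 0 (given above): 29 live cells
Generation 1: 28 live cells
(generation 1 grid is the final answer)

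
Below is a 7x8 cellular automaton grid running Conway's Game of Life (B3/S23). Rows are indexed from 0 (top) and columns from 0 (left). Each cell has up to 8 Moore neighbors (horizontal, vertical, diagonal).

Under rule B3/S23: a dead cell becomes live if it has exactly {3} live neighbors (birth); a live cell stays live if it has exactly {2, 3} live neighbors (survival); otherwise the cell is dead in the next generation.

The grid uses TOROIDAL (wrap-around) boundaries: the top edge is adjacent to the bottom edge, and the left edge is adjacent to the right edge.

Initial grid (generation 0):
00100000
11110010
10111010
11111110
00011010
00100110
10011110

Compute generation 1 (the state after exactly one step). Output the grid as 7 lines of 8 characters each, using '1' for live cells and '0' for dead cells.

Answer: 10000010
10001100
00000010
10000010
00000000
00100000
01111011

Derivation:
Simulating step by step:
Generation 0 (given above): 29 live cells
Generation 1: 15 live cells
(generation 1 grid is the final answer)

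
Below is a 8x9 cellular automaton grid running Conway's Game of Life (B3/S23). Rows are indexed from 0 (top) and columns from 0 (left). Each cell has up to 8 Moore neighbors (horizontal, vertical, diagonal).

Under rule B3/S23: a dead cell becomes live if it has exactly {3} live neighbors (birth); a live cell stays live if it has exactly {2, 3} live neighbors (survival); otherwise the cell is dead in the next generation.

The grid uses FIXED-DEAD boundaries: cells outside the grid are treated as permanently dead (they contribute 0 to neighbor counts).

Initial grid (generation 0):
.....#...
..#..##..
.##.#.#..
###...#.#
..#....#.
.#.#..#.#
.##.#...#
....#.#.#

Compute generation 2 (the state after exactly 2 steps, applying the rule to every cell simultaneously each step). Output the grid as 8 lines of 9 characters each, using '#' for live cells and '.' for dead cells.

Answer: ..#####..
.####.##.
#.###.##.
##...##..
###.###..
##.##...#
.#..#..##
..###....

Derivation:
Simulating step by step:
Generation 0 (given above): 26 live cells
Generation 1: 26 live cells
.....##..
.####.#..
#.....#..
#....##..
#..#..#.#
.#.#....#
.##.#...#
...#.#.#.
Generation 2: 39 live cells
(generation 2 grid is the final answer)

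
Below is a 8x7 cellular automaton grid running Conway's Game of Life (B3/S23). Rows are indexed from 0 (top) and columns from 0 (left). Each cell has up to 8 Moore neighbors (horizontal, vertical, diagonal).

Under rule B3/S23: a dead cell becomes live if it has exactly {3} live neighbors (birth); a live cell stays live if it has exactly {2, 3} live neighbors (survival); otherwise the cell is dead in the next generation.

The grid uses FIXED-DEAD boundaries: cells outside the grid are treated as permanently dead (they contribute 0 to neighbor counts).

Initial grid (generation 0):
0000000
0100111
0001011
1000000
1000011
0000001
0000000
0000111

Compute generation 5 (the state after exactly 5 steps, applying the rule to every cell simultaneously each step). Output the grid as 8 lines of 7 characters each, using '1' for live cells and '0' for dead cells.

Answer: 0000000
0000000
0000000
0000010
0000010
0000010
0000000
0000000

Derivation:
Simulating step by step:
Generation 0 (given above): 15 live cells
Generation 1: 11 live cells
0000010
0000101
0000001
0000100
0000011
0000011
0000001
0000010
Generation 2: 6 live cells
0000010
0000001
0000000
0000001
0000101
0000000
0000001
0000000
Generation 3: 3 live cells
0000000
0000000
0000000
0000010
0000010
0000010
0000000
0000000
Generation 4: 3 live cells
0000000
0000000
0000000
0000000
0000111
0000000
0000000
0000000
Generation 5: 3 live cells
(generation 5 grid is the final answer)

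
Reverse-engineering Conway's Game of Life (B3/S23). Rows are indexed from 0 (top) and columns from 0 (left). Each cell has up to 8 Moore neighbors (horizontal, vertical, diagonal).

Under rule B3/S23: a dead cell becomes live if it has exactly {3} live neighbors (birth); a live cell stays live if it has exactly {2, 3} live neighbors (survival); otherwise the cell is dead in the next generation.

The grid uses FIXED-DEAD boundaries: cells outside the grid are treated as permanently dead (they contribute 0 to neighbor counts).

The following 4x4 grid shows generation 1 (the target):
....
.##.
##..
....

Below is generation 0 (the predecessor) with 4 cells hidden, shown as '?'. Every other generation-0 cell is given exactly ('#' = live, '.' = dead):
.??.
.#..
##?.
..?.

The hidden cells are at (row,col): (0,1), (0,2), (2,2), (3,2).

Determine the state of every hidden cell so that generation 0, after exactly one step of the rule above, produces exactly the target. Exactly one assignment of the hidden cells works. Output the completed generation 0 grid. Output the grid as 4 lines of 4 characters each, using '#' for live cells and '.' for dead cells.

Answer: .#..
.#..
##..
....

Derivation:
Hidden generation-0 cells (in order): (0,1), (0,2), (2,2), (3,2).
A hidden cell only influences target cells in its own 3x3 neighborhood. Try each of the 2^4 = 16 assignments, step the completed generation 0 forward once under B3/S23, and compare with the target:
  (0,1)=. (0,2)=. (2,2)=. (3,2)=. -> step gives (1,0)='#' but target has '.' -> reject
  (0,1)=. (0,2)=. (2,2)=. (3,2)=# -> step gives (1,0)='#' but target has '.' -> reject
  (0,1)=. (0,2)=. (2,2)=# (3,2)=. -> step gives (1,0)='#' but target has '.' -> reject
  (0,1)=. (0,2)=. (2,2)=# (3,2)=# -> step gives (1,0)='#' but target has '.' -> reject
  (0,1)=. (0,2)=# (2,2)=. (3,2)=. -> step gives (1,0)='#' but target has '.' -> reject
  (0,1)=. (0,2)=# (2,2)=. (3,2)=# -> step gives (1,0)='#' but target has '.' -> reject
  (0,1)=. (0,2)=# (2,2)=# (3,2)=. -> step gives (1,0)='#' but target has '.' -> reject
  (0,1)=. (0,2)=# (2,2)=# (3,2)=# -> step gives (1,0)='#' but target has '.' -> reject
  (0,1)=# (0,2)=. (2,2)=. (3,2)=. -> step reproduces the target at every cell -> ACCEPT
  (0,1)=# (0,2)=. (2,2)=. (3,2)=# -> step gives (2,2)='#' but target has '.' -> reject
  (0,1)=# (0,2)=. (2,2)=# (3,2)=. -> step gives (1,1)='.' but target has '#' -> reject
  (0,1)=# (0,2)=. (2,2)=# (3,2)=# -> step gives (1,1)='.' but target has '#' -> reject
  (0,1)=# (0,2)=# (2,2)=. (3,2)=. -> step gives (0,1)='#' but target has '.' -> reject
  (0,1)=# (0,2)=# (2,2)=. (3,2)=# -> step gives (0,1)='#' but target has '.' -> reject
  (0,1)=# (0,2)=# (2,2)=# (3,2)=. -> step gives (0,1)='#' but target has '.' -> reject
  (0,1)=# (0,2)=# (2,2)=# (3,2)=# -> step gives (0,1)='#' but target has '.' -> reject
Unique solution: (0,1)=live, (0,2)=dead, (2,2)=dead, (3,2)=dead.
Check: live-neighbor counts of every cell in the completed generation 0:
2120
4330
2220
2210
Applying B3/S23 to generation 0 with these counts gives:
....
.##.
##..
....
which matches the target exactly.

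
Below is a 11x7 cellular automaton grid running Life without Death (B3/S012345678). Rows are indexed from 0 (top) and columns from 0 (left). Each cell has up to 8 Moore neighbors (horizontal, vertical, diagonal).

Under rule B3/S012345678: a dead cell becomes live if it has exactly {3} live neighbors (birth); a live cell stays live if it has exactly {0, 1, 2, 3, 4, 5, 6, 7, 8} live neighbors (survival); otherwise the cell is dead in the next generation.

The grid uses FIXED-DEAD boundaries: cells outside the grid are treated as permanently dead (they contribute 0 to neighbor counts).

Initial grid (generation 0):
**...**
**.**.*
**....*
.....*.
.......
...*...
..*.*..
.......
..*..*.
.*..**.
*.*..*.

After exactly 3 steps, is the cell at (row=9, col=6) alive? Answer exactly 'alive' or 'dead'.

Answer: alive

Derivation:
Simulating step by step:
Generation 0 (given above): 24 live cells
Generation 1: 36 live cells
***.***
**.**.*
***.*.*
.....*.
.......
...*...
..***..
...*...
..*.**.
.******
***.**.
Generation 2: 44 live cells
***.***
**.**.*
***.*.*
.*...*.
.......
..***..
..***..
...*.*.
.**.***
*******
***.***
Generation 3: 53 live cells
***.***
**.**.*
***.*.*
***..*.
..***..
..***..
..****.
.*.*.**
***.***
*******
***.***

Cell (9,6) at generation 3: 1 -> alive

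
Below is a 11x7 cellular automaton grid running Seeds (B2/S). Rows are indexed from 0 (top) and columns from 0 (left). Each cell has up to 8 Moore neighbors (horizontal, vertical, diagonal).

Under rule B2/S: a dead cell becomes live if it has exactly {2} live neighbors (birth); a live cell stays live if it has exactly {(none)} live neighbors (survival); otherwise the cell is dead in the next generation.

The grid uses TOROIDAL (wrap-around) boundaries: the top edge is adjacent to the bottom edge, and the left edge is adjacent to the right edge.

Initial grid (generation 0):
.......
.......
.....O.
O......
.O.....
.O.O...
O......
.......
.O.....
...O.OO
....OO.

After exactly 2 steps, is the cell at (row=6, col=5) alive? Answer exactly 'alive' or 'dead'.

Simulating step by step:
Generation 0 (given above): 12 live cells
Generation 1: 17 live cells
....OO.
.......
......O
.O....O
.......
.......
.OO....
OO.....
O.O.OOO
O.O....
...O...
Generation 2: 13 live cells
...O...
....O.O
.....O.
.....O.
O......
.OO....
.......
....O..
.......
.......
.OO..OO

Cell (6,5) at generation 2: 0 -> dead

Answer: dead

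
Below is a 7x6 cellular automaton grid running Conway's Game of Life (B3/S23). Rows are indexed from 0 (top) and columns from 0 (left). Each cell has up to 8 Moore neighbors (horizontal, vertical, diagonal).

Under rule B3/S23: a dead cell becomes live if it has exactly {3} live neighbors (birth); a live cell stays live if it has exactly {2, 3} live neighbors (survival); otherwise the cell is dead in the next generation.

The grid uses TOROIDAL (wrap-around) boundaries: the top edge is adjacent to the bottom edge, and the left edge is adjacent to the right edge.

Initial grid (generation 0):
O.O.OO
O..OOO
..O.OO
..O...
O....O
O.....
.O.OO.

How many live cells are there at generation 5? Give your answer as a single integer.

Simulating step by step:
Generation 0 (given above): 18 live cells
Generation 1: 19 live cells
..O...
..O...
OOO...
OO.OO.
OO...O
OO..O.
.OOOO.
Generation 2: 11 live cells
......
..OO..
O....O
...OO.
...O..
....O.
O...OO
Generation 3: 13 live cells
...OOO
......
..O..O
...OOO
...O..
...OO.
....OO
Generation 4: 13 live cells
...O.O
...O.O
...O.O
..OO.O
..O..O
...O.O
......
Generation 5: 15 live cells
......
O.OO.O
O..O.O
O.OO.O
O.O..O
....O.
......
Population at generation 5: 15

Answer: 15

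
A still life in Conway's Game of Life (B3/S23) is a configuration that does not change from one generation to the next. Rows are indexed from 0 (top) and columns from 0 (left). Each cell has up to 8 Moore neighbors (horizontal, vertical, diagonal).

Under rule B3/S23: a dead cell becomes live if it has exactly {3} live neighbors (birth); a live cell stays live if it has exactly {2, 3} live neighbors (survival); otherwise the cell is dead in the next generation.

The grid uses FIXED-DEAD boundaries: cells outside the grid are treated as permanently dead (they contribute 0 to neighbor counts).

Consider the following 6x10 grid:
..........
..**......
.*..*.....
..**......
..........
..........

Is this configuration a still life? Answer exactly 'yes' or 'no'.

Answer: yes

Derivation:
Compute generation 1 and compare to generation 0 (given above):
Generation 1:
..........
..**......
.*..*.....
..**......
..........
..........
The grids are IDENTICAL -> still life.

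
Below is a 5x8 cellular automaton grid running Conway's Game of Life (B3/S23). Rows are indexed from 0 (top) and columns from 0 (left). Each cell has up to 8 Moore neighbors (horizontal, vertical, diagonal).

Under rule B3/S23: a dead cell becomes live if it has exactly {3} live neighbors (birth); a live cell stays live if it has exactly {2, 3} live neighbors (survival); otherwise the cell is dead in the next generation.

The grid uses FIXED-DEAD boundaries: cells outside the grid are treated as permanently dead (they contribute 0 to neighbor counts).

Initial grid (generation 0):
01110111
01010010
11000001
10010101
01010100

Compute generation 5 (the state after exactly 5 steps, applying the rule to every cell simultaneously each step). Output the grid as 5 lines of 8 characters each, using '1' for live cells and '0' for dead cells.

Answer: 00100000
01110000
01000000
00111000
00000000

Derivation:
Simulating step by step:
Generation 0 (given above): 19 live cells
Generation 1: 16 live cells
01011111
00011100
11001001
10000000
00100010
Generation 2: 12 live cells
00110010
11000001
11011100
10000000
00000000
Generation 3: 10 live cells
01100000
10000110
00101000
11001000
00000000
Generation 4: 9 live cells
01000000
00110100
10011000
01010000
00000000
Generation 5: 8 live cells
(generation 5 grid is the final answer)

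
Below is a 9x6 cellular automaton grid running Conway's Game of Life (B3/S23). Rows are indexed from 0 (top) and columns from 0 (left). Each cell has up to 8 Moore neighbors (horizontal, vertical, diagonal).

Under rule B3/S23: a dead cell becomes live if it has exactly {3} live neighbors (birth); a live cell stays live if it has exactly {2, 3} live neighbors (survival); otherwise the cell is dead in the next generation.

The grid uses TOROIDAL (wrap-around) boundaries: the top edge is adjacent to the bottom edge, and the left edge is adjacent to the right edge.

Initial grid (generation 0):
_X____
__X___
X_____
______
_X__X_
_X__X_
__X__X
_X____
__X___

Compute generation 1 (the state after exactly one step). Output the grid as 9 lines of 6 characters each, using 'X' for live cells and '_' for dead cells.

Simulating step by step:
Generation 0 (given above): 11 live cells
Generation 1: 16 live cells
(generation 1 grid is the final answer)

Answer: _XX___
_X____
______
______
______
XXXXXX
XXX___
_XX___
_XX___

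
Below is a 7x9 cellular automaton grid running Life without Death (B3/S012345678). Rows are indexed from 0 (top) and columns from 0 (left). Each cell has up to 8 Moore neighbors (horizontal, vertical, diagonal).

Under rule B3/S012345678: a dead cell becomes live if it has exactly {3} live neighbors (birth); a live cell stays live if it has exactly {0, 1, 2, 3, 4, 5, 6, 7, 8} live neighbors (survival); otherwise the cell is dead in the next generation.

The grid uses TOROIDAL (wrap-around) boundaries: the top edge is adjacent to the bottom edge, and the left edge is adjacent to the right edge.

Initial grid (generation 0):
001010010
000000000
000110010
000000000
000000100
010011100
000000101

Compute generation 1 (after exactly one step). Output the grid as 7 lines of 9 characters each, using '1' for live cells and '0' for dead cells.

Answer: 001010010
000010000
000110010
000000000
000000100
010011100
000110101

Derivation:
Simulating step by step:
Generation 0 (given above): 13 live cells
Generation 1: 16 live cells
(generation 1 grid is the final answer)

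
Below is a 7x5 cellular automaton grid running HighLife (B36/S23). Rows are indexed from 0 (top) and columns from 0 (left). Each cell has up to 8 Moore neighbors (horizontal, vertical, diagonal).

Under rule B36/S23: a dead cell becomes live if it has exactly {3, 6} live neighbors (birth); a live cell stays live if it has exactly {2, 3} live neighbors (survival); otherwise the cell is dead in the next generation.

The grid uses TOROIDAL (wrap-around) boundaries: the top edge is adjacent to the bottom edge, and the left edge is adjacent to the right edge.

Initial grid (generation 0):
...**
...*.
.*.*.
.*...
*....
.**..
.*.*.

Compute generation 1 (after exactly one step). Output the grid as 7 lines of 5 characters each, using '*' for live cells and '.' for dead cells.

Simulating step by step:
Generation 0 (given above): 11 live cells
Generation 1: 15 live cells
(generation 1 grid is the final answer)

Answer: ...**
...*.
.....
***..
*.*..
***..
**.**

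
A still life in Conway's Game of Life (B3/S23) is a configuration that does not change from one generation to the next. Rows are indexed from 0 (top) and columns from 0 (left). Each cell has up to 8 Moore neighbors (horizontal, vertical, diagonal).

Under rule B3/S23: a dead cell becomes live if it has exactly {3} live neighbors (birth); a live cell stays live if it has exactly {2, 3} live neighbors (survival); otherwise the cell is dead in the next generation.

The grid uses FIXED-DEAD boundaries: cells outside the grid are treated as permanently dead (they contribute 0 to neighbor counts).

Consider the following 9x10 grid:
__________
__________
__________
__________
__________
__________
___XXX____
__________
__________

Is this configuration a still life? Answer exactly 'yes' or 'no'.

Answer: no

Derivation:
Compute generation 1 and compare to generation 0 (given above):
Generation 1:
__________
__________
__________
__________
__________
____X_____
____X_____
____X_____
__________
Cell (5,4) differs: gen0=0 vs gen1=1 -> NOT a still life.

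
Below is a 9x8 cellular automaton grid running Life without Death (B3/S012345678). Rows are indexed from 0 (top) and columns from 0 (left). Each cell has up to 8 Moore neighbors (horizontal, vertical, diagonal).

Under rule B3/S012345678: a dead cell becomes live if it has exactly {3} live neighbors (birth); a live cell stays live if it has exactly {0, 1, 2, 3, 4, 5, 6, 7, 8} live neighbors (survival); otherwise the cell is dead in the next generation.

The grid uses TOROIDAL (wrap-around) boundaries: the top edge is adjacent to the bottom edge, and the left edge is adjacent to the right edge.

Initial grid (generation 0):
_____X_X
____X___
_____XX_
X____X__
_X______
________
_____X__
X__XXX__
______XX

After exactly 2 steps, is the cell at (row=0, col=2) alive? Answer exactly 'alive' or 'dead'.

Simulating step by step:
Generation 0 (given above): 15 live cells
Generation 1: 19 live cells
_____X_X
____X___
____XXX_
X____XX_
_X______
________
_____X__
X__XXX_X
X_____XX
Generation 2: 24 live cells
X____X_X
____X___
____XXXX
X___XXXX
_X______
________
_____XX_
X__XXX_X
X_____XX

Cell (0,2) at generation 2: 0 -> dead

Answer: dead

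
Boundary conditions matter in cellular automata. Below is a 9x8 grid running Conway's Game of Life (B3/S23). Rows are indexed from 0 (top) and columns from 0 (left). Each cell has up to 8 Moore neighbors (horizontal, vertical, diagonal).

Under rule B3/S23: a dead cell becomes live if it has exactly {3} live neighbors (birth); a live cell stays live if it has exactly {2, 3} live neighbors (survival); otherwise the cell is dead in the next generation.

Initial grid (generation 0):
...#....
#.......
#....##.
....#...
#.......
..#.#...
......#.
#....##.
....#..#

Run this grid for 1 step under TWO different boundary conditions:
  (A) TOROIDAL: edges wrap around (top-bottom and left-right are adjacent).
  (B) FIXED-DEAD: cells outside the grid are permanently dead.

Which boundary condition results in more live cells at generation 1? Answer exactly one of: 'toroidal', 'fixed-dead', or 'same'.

Under TOROIDAL boundary, generation 1:
........
.......#
.....#.#
.....#.#
...#....
........
......##
.....##.
....####
Population = 14

Under FIXED-DEAD boundary, generation 1:
........
........
.....#..
.....#..
...#....
........
......#.
.....###
.....##.
Population = 9

Comparison: toroidal=14, fixed-dead=9 -> toroidal

Answer: toroidal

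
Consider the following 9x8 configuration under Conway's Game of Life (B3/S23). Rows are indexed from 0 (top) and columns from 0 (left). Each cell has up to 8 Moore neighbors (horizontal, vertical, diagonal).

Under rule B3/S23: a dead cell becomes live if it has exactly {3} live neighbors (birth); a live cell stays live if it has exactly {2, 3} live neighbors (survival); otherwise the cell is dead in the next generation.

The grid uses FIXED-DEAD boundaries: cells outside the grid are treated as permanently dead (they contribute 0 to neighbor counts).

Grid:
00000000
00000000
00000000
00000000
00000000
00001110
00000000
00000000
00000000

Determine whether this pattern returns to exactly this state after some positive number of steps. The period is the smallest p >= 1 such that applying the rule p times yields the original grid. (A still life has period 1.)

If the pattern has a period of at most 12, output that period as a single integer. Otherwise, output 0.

Simulating and comparing each generation to the original:
Gen 0 (original, given above): 3 live cells
Gen 1: 3 live cells, differs from original
Gen 2: 3 live cells, MATCHES original -> period = 2

Answer: 2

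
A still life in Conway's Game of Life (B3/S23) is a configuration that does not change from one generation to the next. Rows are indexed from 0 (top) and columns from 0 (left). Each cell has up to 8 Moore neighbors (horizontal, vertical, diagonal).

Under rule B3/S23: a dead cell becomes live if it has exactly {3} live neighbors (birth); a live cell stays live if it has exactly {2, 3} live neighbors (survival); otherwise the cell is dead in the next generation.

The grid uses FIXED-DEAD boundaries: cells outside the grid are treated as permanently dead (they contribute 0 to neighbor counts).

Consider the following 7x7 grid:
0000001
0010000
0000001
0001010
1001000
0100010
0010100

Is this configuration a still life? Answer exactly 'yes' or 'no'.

Answer: no

Derivation:
Compute generation 1 and compare to generation 0 (given above):
Generation 1:
0000000
0000000
0000000
0000100
0010000
0111100
0000000
Cell (0,6) differs: gen0=1 vs gen1=0 -> NOT a still life.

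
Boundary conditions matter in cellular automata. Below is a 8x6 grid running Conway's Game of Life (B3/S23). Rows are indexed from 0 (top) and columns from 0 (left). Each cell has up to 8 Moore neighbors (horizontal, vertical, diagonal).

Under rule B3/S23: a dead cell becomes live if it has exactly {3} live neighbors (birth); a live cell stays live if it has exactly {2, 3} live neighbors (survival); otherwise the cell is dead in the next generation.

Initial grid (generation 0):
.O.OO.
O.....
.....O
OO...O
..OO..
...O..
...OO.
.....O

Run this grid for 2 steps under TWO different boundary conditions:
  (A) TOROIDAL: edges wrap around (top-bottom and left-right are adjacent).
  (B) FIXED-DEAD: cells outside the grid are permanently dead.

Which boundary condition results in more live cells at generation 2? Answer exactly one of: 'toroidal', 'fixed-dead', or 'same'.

Answer: same

Derivation:
Under TOROIDAL boundary, generation 2:
.O.O..
.O....
..OO..
......
....O.
.O...O
...OO.
O.....
Population = 11

Under FIXED-DEAD boundary, generation 2:
......
......
OOOO..
....O.
.O..O.
......
...OO.
...OO.
Population = 11

Comparison: toroidal=11, fixed-dead=11 -> same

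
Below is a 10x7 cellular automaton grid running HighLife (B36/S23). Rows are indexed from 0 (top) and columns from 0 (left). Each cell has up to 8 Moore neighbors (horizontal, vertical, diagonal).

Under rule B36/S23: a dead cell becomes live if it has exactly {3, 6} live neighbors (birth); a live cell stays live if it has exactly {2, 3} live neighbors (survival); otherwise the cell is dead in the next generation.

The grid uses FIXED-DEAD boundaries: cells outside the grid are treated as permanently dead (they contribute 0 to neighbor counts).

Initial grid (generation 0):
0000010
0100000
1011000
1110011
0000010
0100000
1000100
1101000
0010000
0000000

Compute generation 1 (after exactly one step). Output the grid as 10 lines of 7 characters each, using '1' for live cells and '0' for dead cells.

Answer: 0000000
0110000
1101000
1011111
1010011
0000000
1010000
1111000
0110000
0000000

Derivation:
Simulating step by step:
Generation 0 (given above): 18 live cells
Generation 1: 23 live cells
(generation 1 grid is the final answer)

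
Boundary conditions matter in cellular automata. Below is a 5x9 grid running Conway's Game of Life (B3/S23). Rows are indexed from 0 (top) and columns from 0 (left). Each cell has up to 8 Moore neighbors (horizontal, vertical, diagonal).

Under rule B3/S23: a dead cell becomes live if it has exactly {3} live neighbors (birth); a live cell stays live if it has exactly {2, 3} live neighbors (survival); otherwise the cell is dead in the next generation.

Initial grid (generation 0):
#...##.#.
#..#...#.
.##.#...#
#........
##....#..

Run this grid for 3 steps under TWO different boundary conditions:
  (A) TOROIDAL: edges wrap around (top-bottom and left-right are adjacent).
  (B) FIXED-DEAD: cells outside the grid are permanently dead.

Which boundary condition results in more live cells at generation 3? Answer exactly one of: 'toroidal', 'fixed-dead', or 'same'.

Under TOROIDAL boundary, generation 3:
#.##...#.
##.###.#.
#...###..
...#.....
##..##...
Population = 19

Under FIXED-DEAD boundary, generation 3:
....#.##.
...#.....
....#..#.
##.......
.........
Population = 8

Comparison: toroidal=19, fixed-dead=8 -> toroidal

Answer: toroidal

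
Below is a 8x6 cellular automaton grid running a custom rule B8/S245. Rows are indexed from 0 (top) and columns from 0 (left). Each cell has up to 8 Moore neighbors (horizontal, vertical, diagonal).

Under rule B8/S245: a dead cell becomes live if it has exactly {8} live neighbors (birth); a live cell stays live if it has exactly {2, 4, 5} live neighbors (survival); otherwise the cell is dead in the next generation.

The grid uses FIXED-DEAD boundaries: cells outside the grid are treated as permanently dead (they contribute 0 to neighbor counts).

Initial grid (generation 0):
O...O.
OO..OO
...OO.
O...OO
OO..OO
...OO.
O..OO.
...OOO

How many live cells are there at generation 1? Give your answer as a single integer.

Simulating step by step:
Generation 0 (given above): 23 live cells
Generation 1: 18 live cells
O...O.
OO..O.
....O.
O...OO
OO..OO
...OO.
...O..
....OO
Population at generation 1: 18

Answer: 18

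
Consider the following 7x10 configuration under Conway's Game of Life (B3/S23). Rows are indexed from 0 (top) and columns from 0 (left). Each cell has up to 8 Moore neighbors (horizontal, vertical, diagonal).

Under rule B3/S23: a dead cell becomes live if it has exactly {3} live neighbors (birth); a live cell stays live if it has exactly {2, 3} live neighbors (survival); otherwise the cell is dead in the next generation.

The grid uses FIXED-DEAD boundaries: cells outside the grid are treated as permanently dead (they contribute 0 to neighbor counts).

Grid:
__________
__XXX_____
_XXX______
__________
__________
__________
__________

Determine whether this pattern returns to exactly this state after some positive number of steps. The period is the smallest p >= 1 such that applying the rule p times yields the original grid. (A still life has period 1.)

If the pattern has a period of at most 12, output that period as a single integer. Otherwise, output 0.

Answer: 2

Derivation:
Simulating and comparing each generation to the original:
Gen 0 (original, given above): 6 live cells
Gen 1: 6 live cells, differs from original
Gen 2: 6 live cells, MATCHES original -> period = 2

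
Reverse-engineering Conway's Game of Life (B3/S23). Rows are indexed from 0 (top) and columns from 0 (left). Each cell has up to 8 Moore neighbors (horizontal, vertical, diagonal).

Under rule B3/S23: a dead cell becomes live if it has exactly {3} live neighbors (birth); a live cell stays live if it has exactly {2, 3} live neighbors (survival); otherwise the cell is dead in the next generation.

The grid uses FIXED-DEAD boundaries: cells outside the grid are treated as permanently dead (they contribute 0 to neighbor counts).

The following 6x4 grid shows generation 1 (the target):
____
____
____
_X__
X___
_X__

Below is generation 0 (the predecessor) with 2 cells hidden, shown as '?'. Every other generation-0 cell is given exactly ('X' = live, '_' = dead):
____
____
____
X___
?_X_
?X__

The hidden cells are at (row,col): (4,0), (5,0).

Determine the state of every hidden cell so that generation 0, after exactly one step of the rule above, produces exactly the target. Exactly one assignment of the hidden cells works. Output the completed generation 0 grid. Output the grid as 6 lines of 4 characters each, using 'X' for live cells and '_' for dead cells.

Answer: ____
____
____
X___
X_X_
_X__

Derivation:
Hidden generation-0 cells (in order): (4,0), (5,0).
A hidden cell only influences target cells in its own 3x3 neighborhood. Try each of the 2^2 = 4 assignments, step the completed generation 0 forward once under B3/S23, and compare with the target:
  (4,0)=_ (5,0)=_ -> step gives (3,1)='_' but target has 'X' -> reject
  (4,0)=_ (5,0)=X -> step gives (3,1)='_' but target has 'X' -> reject
  (4,0)=X (5,0)=_ -> step reproduces the target at every cell -> ACCEPT
  (4,0)=X (5,0)=X -> step gives (5,0)='X' but target has '_' -> reject
Unique solution: (4,0)=live, (5,0)=dead.
Check: live-neighbor counts of every cell in the completed generation 0:
0000
0000
1100
1311
2411
2221
Applying B3/S23 to generation 0 with these counts gives:
____
____
____
_X__
X___
_X__
which matches the target exactly.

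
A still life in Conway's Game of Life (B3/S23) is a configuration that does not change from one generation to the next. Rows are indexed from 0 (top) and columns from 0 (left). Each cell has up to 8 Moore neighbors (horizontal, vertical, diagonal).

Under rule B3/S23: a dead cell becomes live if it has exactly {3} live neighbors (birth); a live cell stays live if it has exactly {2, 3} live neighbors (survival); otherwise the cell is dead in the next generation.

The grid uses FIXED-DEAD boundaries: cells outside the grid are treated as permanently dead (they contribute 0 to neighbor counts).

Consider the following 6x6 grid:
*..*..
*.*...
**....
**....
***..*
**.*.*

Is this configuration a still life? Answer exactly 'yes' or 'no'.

Compute generation 1 and compare to generation 0 (given above):
Generation 1:
.*....
*.*...
..*...
......
....*.
*...*.
Cell (0,0) differs: gen0=1 vs gen1=0 -> NOT a still life.

Answer: no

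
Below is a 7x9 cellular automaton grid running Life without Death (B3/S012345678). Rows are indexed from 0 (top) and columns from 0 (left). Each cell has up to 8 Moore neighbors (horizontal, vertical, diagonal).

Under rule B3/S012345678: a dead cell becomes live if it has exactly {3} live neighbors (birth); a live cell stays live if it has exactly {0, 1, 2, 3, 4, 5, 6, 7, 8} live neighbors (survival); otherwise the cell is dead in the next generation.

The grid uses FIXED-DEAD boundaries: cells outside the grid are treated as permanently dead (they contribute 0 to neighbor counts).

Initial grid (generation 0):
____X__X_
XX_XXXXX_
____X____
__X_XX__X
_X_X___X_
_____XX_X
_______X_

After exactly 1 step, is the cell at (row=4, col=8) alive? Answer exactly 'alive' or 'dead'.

Simulating step by step:
Generation 0 (given above): 21 live cells
Generation 1: 28 live cells
___XX__X_
XX_XXXXX_
_XX_X__X_
__X_XX__X
_XXX___XX
_____XX_X
______XX_

Cell (4,8) at generation 1: 1 -> alive

Answer: alive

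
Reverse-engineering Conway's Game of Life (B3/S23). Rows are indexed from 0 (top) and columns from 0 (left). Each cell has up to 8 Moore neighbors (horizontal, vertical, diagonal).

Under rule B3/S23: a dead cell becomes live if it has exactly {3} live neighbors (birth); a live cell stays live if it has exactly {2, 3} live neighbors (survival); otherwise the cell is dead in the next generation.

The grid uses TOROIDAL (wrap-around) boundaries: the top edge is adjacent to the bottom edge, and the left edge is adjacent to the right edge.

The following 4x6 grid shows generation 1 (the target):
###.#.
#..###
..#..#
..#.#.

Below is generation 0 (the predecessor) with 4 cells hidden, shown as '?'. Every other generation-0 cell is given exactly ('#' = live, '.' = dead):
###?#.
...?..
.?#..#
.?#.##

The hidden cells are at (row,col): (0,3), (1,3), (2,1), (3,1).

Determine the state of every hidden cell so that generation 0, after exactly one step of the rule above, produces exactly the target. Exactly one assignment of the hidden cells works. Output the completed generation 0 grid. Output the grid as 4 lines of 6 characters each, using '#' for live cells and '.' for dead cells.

Answer: ###.#.
...#..
..#..#
..#.##

Derivation:
Hidden generation-0 cells (in order): (0,3), (1,3), (2,1), (3,1).
A hidden cell only influences target cells in its own 3x3 neighborhood. Try each of the 2^4 = 16 assignments, step the completed generation 0 forward once under B3/S23, and compare with the target:
  (0,3)=. (1,3)=. (2,1)=. (3,1)=. -> step gives (1,2)='#' but target has '.' -> reject
  (0,3)=. (1,3)=. (2,1)=. (3,1)=# -> step gives (0,1)='.' but target has '#' -> reject
  (0,3)=. (1,3)=. (2,1)=# (3,1)=. -> step gives (1,0)='.' but target has '#' -> reject
  (0,3)=. (1,3)=. (2,1)=# (3,1)=# -> step gives (0,1)='.' but target has '#' -> reject
  (0,3)=. (1,3)=# (2,1)=. (3,1)=. -> step reproduces the target at every cell -> ACCEPT
  (0,3)=. (1,3)=# (2,1)=. (3,1)=# -> step gives (0,1)='.' but target has '#' -> reject
  (0,3)=. (1,3)=# (2,1)=# (3,1)=. -> step gives (1,0)='.' but target has '#' -> reject
  (0,3)=. (1,3)=# (2,1)=# (3,1)=# -> step gives (0,1)='.' but target has '#' -> reject
  (0,3)=# (1,3)=. (2,1)=. (3,1)=. -> step gives (1,3)='.' but target has '#' -> reject
  (0,3)=# (1,3)=. (2,1)=. (3,1)=# -> step gives (0,1)='.' but target has '#' -> reject
  (0,3)=# (1,3)=. (2,1)=# (3,1)=. -> step gives (1,0)='.' but target has '#' -> reject
  (0,3)=# (1,3)=. (2,1)=# (3,1)=# -> step gives (0,1)='.' but target has '#' -> reject
  (0,3)=# (1,3)=# (2,1)=. (3,1)=. -> step gives (0,2)='.' but target has '#' -> reject
  (0,3)=# (1,3)=# (2,1)=. (3,1)=# -> step gives (0,1)='.' but target has '#' -> reject
  (0,3)=# (1,3)=# (2,1)=# (3,1)=. -> step gives (0,2)='.' but target has '#' -> reject
  (0,3)=# (1,3)=# (2,1)=# (3,1)=# -> step gives (0,1)='.' but target has '#' -> reject
Unique solution: (0,3)=dead, (1,3)=live, (2,1)=dead, (3,1)=dead.
Check: live-neighbor counts of every cell in the completed generation 0:
233534
344333
222442
453534
Applying B3/S23 to generation 0 with these counts gives:
###.#.
#..###
..#..#
..#.#.
which matches the target exactly.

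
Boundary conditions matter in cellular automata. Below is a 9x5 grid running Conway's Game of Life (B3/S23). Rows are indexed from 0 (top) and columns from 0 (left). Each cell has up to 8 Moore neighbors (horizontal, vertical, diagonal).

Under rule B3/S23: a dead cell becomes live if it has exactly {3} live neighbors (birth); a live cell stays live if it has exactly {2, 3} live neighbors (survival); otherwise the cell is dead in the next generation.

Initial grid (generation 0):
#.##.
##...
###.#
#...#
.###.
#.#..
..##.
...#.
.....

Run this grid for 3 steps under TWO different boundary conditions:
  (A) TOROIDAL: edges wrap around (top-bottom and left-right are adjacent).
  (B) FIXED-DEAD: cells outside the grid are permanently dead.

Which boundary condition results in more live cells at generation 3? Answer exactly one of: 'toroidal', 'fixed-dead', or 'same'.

Under TOROIDAL boundary, generation 3:
..#.#
..#.#
.....
.....
#...#
.###.
.....
.....
.....
Population = 9

Under FIXED-DEAD boundary, generation 3:
..#..
..##.
...##
..###
.....
.....
.....
.....
.....
Population = 8

Comparison: toroidal=9, fixed-dead=8 -> toroidal

Answer: toroidal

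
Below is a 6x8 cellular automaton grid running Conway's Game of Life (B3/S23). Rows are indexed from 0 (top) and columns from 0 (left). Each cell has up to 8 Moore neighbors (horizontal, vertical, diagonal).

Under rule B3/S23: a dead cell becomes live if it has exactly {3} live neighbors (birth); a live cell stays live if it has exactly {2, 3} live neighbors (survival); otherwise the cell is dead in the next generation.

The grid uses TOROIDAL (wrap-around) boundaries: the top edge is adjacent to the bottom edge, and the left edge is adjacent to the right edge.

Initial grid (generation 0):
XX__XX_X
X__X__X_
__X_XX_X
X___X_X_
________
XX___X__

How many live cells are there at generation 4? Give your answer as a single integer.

Answer: 16

Derivation:
Simulating step by step:
Generation 0 (given above): 18 live cells
Generation 1: 21 live cells
__X_XX__
__XX____
XX__X___
___XX_XX
XX___X_X
_X__XXXX
Generation 2: 20 live cells
_XX_____
__X__X__
XX__XX_X
__XXX_X_
_XXX____
_XXX___X
Generation 3: 12 live cells
X_______
__XXXXX_
XX_____X
______XX
X_______
________
Generation 4: 16 live cells
___XXX__
__XXXXX_
XXXXX___
_X____X_
_______X
________
Population at generation 4: 16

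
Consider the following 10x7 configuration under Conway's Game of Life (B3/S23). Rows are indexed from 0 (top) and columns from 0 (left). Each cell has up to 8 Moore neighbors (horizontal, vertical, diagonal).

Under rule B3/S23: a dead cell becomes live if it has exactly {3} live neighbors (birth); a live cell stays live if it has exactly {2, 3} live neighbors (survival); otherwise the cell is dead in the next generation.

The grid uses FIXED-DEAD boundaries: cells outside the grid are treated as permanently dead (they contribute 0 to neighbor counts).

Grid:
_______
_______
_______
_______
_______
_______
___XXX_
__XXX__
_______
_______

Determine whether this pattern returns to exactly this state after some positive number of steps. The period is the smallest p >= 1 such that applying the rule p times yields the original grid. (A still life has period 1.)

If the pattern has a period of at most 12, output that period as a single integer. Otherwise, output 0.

Simulating and comparing each generation to the original:
Gen 0 (original, given above): 6 live cells
Gen 1: 6 live cells, differs from original
Gen 2: 6 live cells, MATCHES original -> period = 2

Answer: 2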